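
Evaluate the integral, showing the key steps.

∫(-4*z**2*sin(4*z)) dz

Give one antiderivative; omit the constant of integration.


Step 1. Integrate ∫(-4*z**2*sin(4*z)) dz by parts with u = z**2, dv = (-4*sin(4*z)) dz, so v = cos(4*z): now z**2*cos(4*z) + ∫(-2*z*cos(4*z)) dz.
Step 2. Integrate ∫(-2*z*cos(4*z)) dz by parts with u = z, dv = (-2*cos(4*z)) dz, so v = -sin(4*z)/2: now z**2*cos(4*z) - z*sin(4*z)/2 + ∫(sin(4*z)/2) dz.
Step 3. Evaluate the standard form: now z**2*cos(4*z) - z*sin(4*z)/2 - cos(4*z)/8.
Answer: z**2*cos(4*z) - z*sin(4*z)/2 - cos(4*z)/8.


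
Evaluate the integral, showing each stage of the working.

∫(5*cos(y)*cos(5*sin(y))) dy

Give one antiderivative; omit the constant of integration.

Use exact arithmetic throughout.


Step 1. Substitute u = sin(y), turning ∫(5*cos(y)*cos(5*sin(y))) dy into ∫(5*cos(5*u)) du: now ∫(5*cos(5*u)) du.
Step 2. Evaluate the standard form: now sin(5*u).
Step 3. Substitute back u = sin(y): now sin(5*sin(y)).
Answer: sin(5*sin(y)).


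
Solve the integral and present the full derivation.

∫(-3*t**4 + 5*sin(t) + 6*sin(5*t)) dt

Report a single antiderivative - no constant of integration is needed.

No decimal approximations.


Step 1. Rewrite: now ∫(-3*t**4) dt + ∫(5*sin(t)) dt + ∫(6*sin(5*t)) dt.
Step 2. Evaluate the standard form: now -3*t**5/5 + ∫(5*sin(t)) dt + ∫(6*sin(5*t)) dt.
Step 3. Evaluate the standard form: now -3*t**5/5 - 5*cos(t) + ∫(6*sin(5*t)) dt.
Step 4. Evaluate the standard form: now -3*t**5/5 - 5*cos(t) - 6*cos(5*t)/5.
Answer: -3*t**5/5 - 5*cos(t) - 6*cos(5*t)/5.


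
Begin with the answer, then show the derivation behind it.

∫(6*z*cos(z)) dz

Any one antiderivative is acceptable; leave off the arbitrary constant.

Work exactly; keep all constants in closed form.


The answer is 6*z*sin(z) + 6*cos(z).
Step 1. Integrate ∫(6*z*cos(z)) dz by parts with u = z, dv = (6*cos(z)) dz, so v = 6*sin(z): now 6*z*sin(z) + ∫(-6*sin(z)) dz.
Step 2. Evaluate the standard form: now 6*z*sin(z) + 6*cos(z).
Answer: 6*z*sin(z) + 6*cos(z).


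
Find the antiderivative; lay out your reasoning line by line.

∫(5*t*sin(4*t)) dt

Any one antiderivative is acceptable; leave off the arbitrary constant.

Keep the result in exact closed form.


Step 1. Integrate ∫(5*t*sin(4*t)) dt by parts with u = t, dv = (5*sin(4*t)) dt, so v = -5*cos(4*t)/4: now -5*t*cos(4*t)/4 + ∫(5*cos(4*t)/4) dt.
Step 2. Evaluate the standard form: now -5*t*cos(4*t)/4 + 5*sin(4*t)/16.
Answer: -5*t*cos(4*t)/4 + 5*sin(4*t)/16.


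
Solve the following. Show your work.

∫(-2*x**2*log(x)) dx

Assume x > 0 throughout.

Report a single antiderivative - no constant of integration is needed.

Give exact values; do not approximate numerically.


Step 1. Integrate ∫(-2*x**2*log(x)) dx by parts with u = log(x), dv = (-2*x**2) dx, so v = -2*x**3/3 [assuming x > 0]: now -2*x**3*log(x)/3 + ∫(2*x**2/3) dx.
Step 2. Evaluate the standard form: now -2*x**3*log(x)/3 + 2*x**3/9.
Answer: -2*x**3*log(x)/3 + 2*x**3/9.


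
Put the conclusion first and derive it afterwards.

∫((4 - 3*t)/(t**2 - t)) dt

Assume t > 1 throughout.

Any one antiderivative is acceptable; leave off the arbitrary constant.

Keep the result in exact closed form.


The answer is -4*log(t) + log(t - 1).
Step 1. Decompose ∫((4 - 3*t)/(t**2 - t)) dt by partial fractions, (4 - 3*t)/(t**2 - t) = 1/(t - 1) - 4/t: now ∫(-4/t) dt + ∫(1/(t - 1)) dt.
Step 2. Evaluate the standard form [assuming t > 1]: now log(t - 1) + ∫(-4/t) dt.
Step 3. Evaluate the standard form [assuming t > 0]: now -4*log(t) + log(t - 1).
Answer: -4*log(t) + log(t - 1).


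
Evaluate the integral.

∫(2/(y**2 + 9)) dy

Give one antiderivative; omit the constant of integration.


Answer: 2*atan(y/3)/3.


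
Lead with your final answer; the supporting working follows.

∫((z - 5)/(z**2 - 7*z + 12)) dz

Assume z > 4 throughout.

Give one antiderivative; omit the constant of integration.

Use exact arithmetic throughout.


The answer is -log(z - 4) + 2*log(z - 3).
Step 1. Decompose ∫((z - 5)/(z**2 - 7*z + 12)) dz by partial fractions, (z - 5)/(z**2 - 7*z + 12) = 2/(z - 3) - 1/(z - 4): now ∫(-1/(z - 4)) dz + ∫(2/(z - 3)) dz.
Step 2. Evaluate the standard form [assuming z > 4]: now -log(z - 4) + ∫(2/(z - 3)) dz.
Step 3. Evaluate the standard form [assuming z > 3]: now -log(z - 4) + 2*log(z - 3).
Answer: -log(z - 4) + 2*log(z - 3).


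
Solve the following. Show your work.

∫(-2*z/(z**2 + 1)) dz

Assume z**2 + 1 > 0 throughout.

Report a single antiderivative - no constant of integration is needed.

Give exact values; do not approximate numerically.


Step 1. Substitute u = z**2 + 1, turning ∫(-2*z/(z**2 + 1)) dz into ∫(-1/u) du: now ∫(-1/u) du.
Step 2. Evaluate the standard form [assuming u > 0]: now -log(u).
Step 3. Substitute back u = z**2 + 1: now -log(z**2 + 1).
Answer: -log(z**2 + 1).


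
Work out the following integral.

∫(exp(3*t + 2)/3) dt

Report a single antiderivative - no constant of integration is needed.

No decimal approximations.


Answer: exp(3*t + 2)/9.


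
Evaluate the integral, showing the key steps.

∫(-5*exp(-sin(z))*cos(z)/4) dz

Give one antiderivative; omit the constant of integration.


Step 1. Substitute u = sin(z), turning ∫(-5*exp(-sin(z))*cos(z)/4) dz into ∫(-5*exp(-u)/4) du: now ∫(-5*exp(-u)/4) du.
Step 2. Evaluate the standard form: now 5*exp(-u)/4.
Step 3. Substitute back u = sin(z): now 5*exp(-sin(z))/4.
Answer: 5*exp(-sin(z))/4.


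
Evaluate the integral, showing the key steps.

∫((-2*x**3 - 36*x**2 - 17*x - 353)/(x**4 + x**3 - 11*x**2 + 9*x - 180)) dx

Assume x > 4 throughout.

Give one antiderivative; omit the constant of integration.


Step 1. Decompose ∫((-2*x**3 - 36*x**2 - 17*x - 353)/(x**4 + x**3 - 11*x**2 + 9*x - 180)) dx by partial fractions, (-2*x**3 - 36*x**2 - 17*x - 353)/(x**4 + x**3 - 11*x**2 + 9*x - 180) = 1/(x**2 + 9) + 3/(x + 5) - 5/(x - 4): now ∫(-5/(x - 4)) dx + ∫(3/(x + 5)) dx + ∫(1/(x**2 + 9)) dx.
Step 2. Evaluate the standard form [assuming x > -5]: now 3*log(x + 5) + ∫(-5/(x - 4)) dx + ∫(1/(x**2 + 9)) dx.
Step 3. Evaluate the standard form [assuming x > 4]: now -5*log(x - 4) + 3*log(x + 5) + ∫(1/(x**2 + 9)) dx.
Step 4. Evaluate the standard form: now -5*log(x - 4) + 3*log(x + 5) + atan(x/3)/3.
Answer: -5*log(x - 4) + 3*log(x + 5) + atan(x/3)/3.


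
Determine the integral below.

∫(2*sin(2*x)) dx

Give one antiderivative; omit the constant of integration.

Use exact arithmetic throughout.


Answer: -cos(2*x).


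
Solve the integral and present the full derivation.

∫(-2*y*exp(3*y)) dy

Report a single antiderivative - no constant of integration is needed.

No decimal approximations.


Step 1. Integrate ∫(-2*y*exp(3*y)) dy by parts with u = y, dv = (-2*exp(3*y)) dy, so v = -2*exp(3*y)/3: now -2*y*exp(3*y)/3 + ∫(2*exp(3*y)/3) dy.
Step 2. Evaluate the standard form: now -2*y*exp(3*y)/3 + 2*exp(3*y)/9.
Answer: -2*y*exp(3*y)/3 + 2*exp(3*y)/9.


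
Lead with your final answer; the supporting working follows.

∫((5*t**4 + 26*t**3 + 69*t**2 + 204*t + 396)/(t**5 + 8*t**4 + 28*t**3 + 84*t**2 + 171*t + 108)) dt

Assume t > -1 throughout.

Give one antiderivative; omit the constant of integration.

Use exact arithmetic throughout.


The answer is 4*log(t + 1) - 3*log(t + 3) + 4*log(t + 4) - atan(t/3).
Step 1. Decompose ∫((5*t**4 + 26*t**3 + 69*t**2 + 204*t + 396)/(t**5 + 8*t**4 + 28*t**3 + 84*t**2 + 171*t + 108)) dt by partial fractions, (5*t**4 + 26*t**3 + 69*t**2 + 204*t + 396)/(t**5 + 8*t**4 + 28*t**3 + 84*t**2 + 171*t + 108) = -3/(t**2 + 9) + 4/(t + 4) - 3/(t + 3) + 4/(t + 1): now ∫(4/(t + 1)) dt + ∫(-3/(t + 3)) dt + ∫(4/(t + 4)) dt + ∫(-3/(t**2 + 9)) dt.
Step 2. Evaluate the standard form [assuming t > -4]: now 4*log(t + 4) + ∫(4/(t + 1)) dt + ∫(-3/(t + 3)) dt + ∫(-3/(t**2 + 9)) dt.
Step 3. Evaluate the standard form [assuming t > -1]: now 4*log(t + 1) + 4*log(t + 4) + ∫(-3/(t + 3)) dt + ∫(-3/(t**2 + 9)) dt.
Step 4. Evaluate the standard form [assuming t > -3]: now 4*log(t + 1) - 3*log(t + 3) + 4*log(t + 4) + ∫(-3/(t**2 + 9)) dt.
Step 5. Evaluate the standard form: now 4*log(t + 1) - 3*log(t + 3) + 4*log(t + 4) - atan(t/3).
Answer: 4*log(t + 1) - 3*log(t + 3) + 4*log(t + 4) - atan(t/3).


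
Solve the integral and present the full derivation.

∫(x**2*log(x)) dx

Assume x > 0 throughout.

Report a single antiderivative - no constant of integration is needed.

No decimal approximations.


Step 1. Integrate ∫(x**2*log(x)) dx by parts with u = log(x), dv = (x**2) dx, so v = x**3/3 [assuming x > 0]: now x**3*log(x)/3 + ∫(-x**2/3) dx.
Step 2. Evaluate the standard form: now x**3*log(x)/3 - x**3/9.
Answer: x**3*log(x)/3 - x**3/9.


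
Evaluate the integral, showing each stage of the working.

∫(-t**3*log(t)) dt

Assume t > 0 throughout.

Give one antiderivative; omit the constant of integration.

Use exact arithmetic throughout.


Step 1. Integrate ∫(-t**3*log(t)) dt by parts with u = log(t), dv = (-t**3) dt, so v = -t**4/4 [assuming t > 0]: now -t**4*log(t)/4 + ∫(t**3/4) dt.
Step 2. Evaluate the standard form: now -t**4*log(t)/4 + t**4/16.
Answer: -t**4*log(t)/4 + t**4/16.


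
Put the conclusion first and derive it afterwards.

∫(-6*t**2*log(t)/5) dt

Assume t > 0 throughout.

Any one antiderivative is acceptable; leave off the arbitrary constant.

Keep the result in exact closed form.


The answer is -2*t**3*log(t)/5 + 2*t**3/15.
Step 1. Integrate ∫(-6*t**2*log(t)/5) dt by parts with u = log(t), dv = (-6*t**2/5) dt, so v = -2*t**3/5 [assuming t > 0]: now -2*t**3*log(t)/5 + ∫(2*t**2/5) dt.
Step 2. Evaluate the standard form: now -2*t**3*log(t)/5 + 2*t**3/15.
Answer: -2*t**3*log(t)/5 + 2*t**3/15.


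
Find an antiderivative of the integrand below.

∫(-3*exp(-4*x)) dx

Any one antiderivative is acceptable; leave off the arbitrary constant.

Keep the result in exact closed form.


Answer: 3*exp(-4*x)/4.


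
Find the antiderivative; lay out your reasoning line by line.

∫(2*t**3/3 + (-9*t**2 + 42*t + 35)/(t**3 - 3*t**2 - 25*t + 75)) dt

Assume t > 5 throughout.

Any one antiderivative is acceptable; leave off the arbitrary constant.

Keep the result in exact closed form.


Step 1. Rewrite: now ∫(2*t**3/3) dt + ∫((-9*t**2 + 42*t + 35)/(t**3 - 3*t**2 - 25*t + 75)) dt.
Step 2. Evaluate the standard form: now t**4/6 + ∫((-9*t**2 + 42*t + 35)/(t**3 - 3*t**2 - 25*t + 75)) dt.
Step 3. Decompose ∫((-9*t**2 + 42*t + 35)/(t**3 - 3*t**2 - 25*t + 75)) dt by partial fractions, (-9*t**2 + 42*t + 35)/(t**3 - 3*t**2 - 25*t + 75) = -5/(t + 5) - 5/(t - 3) + 1/(t - 5): now t**4/6 + ∫(1/(t - 5)) dt + ∫(-5/(t - 3)) dt + ∫(-5/(t + 5)) dt.
Step 4. Evaluate the standard form [assuming t > 3]: now t**4/6 - 5*log(t - 3) + ∫(1/(t - 5)) dt + ∫(-5/(t + 5)) dt.
Step 5. Evaluate the standard form [assuming t > -5]: now t**4/6 - 5*log(t - 3) - 5*log(t + 5) + ∫(1/(t - 5)) dt.
Step 6. Evaluate the standard form [assuming t > 5]: now t**4/6 + log(t - 5) - 5*log(t - 3) - 5*log(t + 5).
Answer: t**4/6 + log(t - 5) - 5*log(t - 3) - 5*log(t + 5).


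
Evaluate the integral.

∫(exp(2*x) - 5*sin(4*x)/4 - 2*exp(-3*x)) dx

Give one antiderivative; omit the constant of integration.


Answer: exp(2*x)/2 + 5*cos(4*x)/16 + 2*exp(-3*x)/3.


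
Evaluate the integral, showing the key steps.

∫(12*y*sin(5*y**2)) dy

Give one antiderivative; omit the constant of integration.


Step 1. Substitute u = y**2, turning ∫(12*y*sin(5*y**2)) dy into ∫(6*sin(5*u)) du: now ∫(6*sin(5*u)) du.
Step 2. Evaluate the standard form: now -6*cos(5*u)/5.
Step 3. Substitute back u = y**2: now -6*cos(5*y**2)/5.
Answer: -6*cos(5*y**2)/5.


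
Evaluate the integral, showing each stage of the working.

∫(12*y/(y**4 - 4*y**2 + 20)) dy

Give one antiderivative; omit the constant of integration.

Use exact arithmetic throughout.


Step 1. Substitute u = y**2 - 2, turning ∫(12*y/(y**4 - 4*y**2 + 20)) dy into ∫(6/(u**2 + 16)) du: now ∫(6/(u**2 + 16)) du.
Step 2. Evaluate the standard form: now 3*atan(u/4)/2.
Step 3. Substitute back u = y**2 - 2: now 3*atan(y**2/4 - 1/2)/2.
Answer: 3*atan(y**2/4 - 1/2)/2.


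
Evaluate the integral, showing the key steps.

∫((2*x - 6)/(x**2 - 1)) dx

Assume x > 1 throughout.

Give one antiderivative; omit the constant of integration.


Step 1. Decompose ∫((2*x - 6)/(x**2 - 1)) dx by partial fractions, (2*x - 6)/(x**2 - 1) = 4/(x + 1) - 2/(x - 1): now ∫(-2/(x - 1)) dx + ∫(4/(x + 1)) dx.
Step 2. Evaluate the standard form [assuming x > -1]: now 4*log(x + 1) + ∫(-2/(x - 1)) dx.
Step 3. Evaluate the standard form [assuming x > 1]: now -2*log(x - 1) + 4*log(x + 1).
Answer: -2*log(x - 1) + 4*log(x + 1).


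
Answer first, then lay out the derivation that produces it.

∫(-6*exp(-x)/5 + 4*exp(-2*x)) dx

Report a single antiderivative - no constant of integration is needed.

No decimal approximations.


The answer is 6*exp(-x)/5 - 2*exp(-2*x).
Step 1. Rewrite: now ∫(4*exp(-2*x)) dx + ∫(-6*exp(-x)/5) dx.
Step 2. Evaluate the standard form: now ∫(-6*exp(-x)/5) dx - 2*exp(-2*x).
Step 3. Evaluate the standard form: now 6*exp(-x)/5 - 2*exp(-2*x).
Answer: 6*exp(-x)/5 - 2*exp(-2*x).


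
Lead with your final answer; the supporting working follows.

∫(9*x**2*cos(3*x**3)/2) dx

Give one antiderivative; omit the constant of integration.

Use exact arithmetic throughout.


The answer is sin(3*x**3)/2.
Step 1. Substitute u = x**3, turning ∫(9*x**2*cos(3*x**3)/2) dx into ∫(3*cos(3*u)/2) du: now ∫(3*cos(3*u)/2) du.
Step 2. Evaluate the standard form: now sin(3*u)/2.
Step 3. Substitute back u = x**3: now sin(3*x**3)/2.
Answer: sin(3*x**3)/2.


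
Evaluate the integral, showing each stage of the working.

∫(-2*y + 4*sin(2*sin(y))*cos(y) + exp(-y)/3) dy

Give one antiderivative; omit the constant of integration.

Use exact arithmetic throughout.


Step 1. Rewrite: now ∫(-2*y) dy + ∫(4*sin(2*sin(y))*cos(y)) dy + ∫(exp(-y)/3) dy.
Step 2. Substitute u = sin(y), turning ∫(4*sin(2*sin(y))*cos(y)) dy into ∫(4*sin(2*u)) du: now ∫(-2*y) dy + ∫(exp(-y)/3) dy + ∫(4*sin(2*u)) du.
Step 3. Evaluate the standard form: now -2*cos(2*u) + ∫(-2*y) dy + ∫(exp(-y)/3) dy.
Step 4. Substitute back u = sin(y): now -2*cos(2*sin(y)) + ∫(-2*y) dy + ∫(exp(-y)/3) dy.
Step 5. Evaluate the standard form: now -2*cos(2*sin(y)) + ∫(-2*y) dy - exp(-y)/3.
Step 6. Evaluate the standard form: now -y**2 - 2*cos(2*sin(y)) - exp(-y)/3.
Answer: -y**2 - 2*cos(2*sin(y)) - exp(-y)/3.


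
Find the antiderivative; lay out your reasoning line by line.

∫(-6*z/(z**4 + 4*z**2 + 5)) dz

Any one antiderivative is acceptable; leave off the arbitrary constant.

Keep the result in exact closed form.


Step 1. Substitute u = z**2 + 2, turning ∫(-6*z/(z**4 + 4*z**2 + 5)) dz into ∫(-3/(u**2 + 1)) du: now ∫(-3/(u**2 + 1)) du.
Step 2. Evaluate the standard form: now -3*atan(u).
Step 3. Substitute back u = z**2 + 2: now -3*atan(z**2 + 2).
Answer: -3*atan(z**2 + 2).


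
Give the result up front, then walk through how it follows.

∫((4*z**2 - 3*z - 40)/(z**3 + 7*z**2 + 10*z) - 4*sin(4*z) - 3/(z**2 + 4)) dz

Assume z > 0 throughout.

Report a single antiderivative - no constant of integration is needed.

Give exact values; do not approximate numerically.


The answer is -4*log(z) + 3*log(z + 2) + 5*log(z + 5) + cos(4*z) - 3*atan(z/2)/2.
Step 1. Rewrite: now ∫((4*z**2 - 3*z - 40)/(z**3 + 7*z**2 + 10*z)) dz + ∫(-3/(z**2 + 4)) dz + ∫(-4*sin(4*z)) dz.
Step 2. Evaluate the standard form: now cos(4*z) + ∫((4*z**2 - 3*z - 40)/(z**3 + 7*z**2 + 10*z)) dz + ∫(-3/(z**2 + 4)) dz.
Step 3. Decompose ∫((4*z**2 - 3*z - 40)/(z**3 + 7*z**2 + 10*z)) dz by partial fractions, (4*z**2 - 3*z - 40)/(z**3 + 7*z**2 + 10*z) = 5/(z + 5) + 3/(z + 2) - 4/z: now cos(4*z) + ∫(-4/z) dz + ∫(3/(z + 2)) dz + ∫(5/(z + 5)) dz + ∫(-3/(z**2 + 4)) dz.
Step 4. Evaluate the standard form [assuming z > -5]: now 5*log(z + 5) + cos(4*z) + ∫(-4/z) dz + ∫(3/(z + 2)) dz + ∫(-3/(z**2 + 4)) dz.
Step 5. Evaluate the standard form [assuming z > 0]: now -4*log(z) + 5*log(z + 5) + cos(4*z) + ∫(3/(z + 2)) dz + ∫(-3/(z**2 + 4)) dz.
Step 6. Evaluate the standard form [assuming z > -2]: now -4*log(z) + 3*log(z + 2) + 5*log(z + 5) + cos(4*z) + ∫(-3/(z**2 + 4)) dz.
Step 7. Evaluate the standard form: now -4*log(z) + 3*log(z + 2) + 5*log(z + 5) + cos(4*z) - 3*atan(z/2)/2.
Answer: -4*log(z) + 3*log(z + 2) + 5*log(z + 5) + cos(4*z) - 3*atan(z/2)/2.


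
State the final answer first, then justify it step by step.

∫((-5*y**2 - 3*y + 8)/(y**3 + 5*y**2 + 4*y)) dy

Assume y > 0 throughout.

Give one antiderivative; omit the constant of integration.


The answer is 2*log(y) - 2*log(y + 1) - 5*log(y + 4).
Step 1. Decompose ∫((-5*y**2 - 3*y + 8)/(y**3 + 5*y**2 + 4*y)) dy by partial fractions, (-5*y**2 - 3*y + 8)/(y**3 + 5*y**2 + 4*y) = -5/(y + 4) - 2/(y + 1) + 2/y: now ∫(2/y) dy + ∫(-2/(y + 1)) dy + ∫(-5/(y + 4)) dy.
Step 2. Evaluate the standard form [assuming y > 0]: now 2*log(y) + ∫(-2/(y + 1)) dy + ∫(-5/(y + 4)) dy.
Step 3. Evaluate the standard form [assuming y > -1]: now 2*log(y) - 2*log(y + 1) + ∫(-5/(y + 4)) dy.
Step 4. Evaluate the standard form [assuming y > -4]: now 2*log(y) - 2*log(y + 1) - 5*log(y + 4).
Answer: 2*log(y) - 2*log(y + 1) - 5*log(y + 4).


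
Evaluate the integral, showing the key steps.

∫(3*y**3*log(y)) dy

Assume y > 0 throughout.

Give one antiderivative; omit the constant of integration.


Step 1. Integrate ∫(3*y**3*log(y)) dy by parts with u = log(y), dv = (3*y**3) dy, so v = 3*y**4/4 [assuming y > 0]: now 3*y**4*log(y)/4 + ∫(-3*y**3/4) dy.
Step 2. Evaluate the standard form: now 3*y**4*log(y)/4 - 3*y**4/16.
Answer: 3*y**4*log(y)/4 - 3*y**4/16.


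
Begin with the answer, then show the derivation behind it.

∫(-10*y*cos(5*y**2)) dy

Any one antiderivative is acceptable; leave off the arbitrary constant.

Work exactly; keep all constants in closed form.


The answer is -sin(5*y**2).
Step 1. Substitute u = y**2, turning ∫(-10*y*cos(5*y**2)) dy into ∫(-5*cos(5*u)) du: now ∫(-5*cos(5*u)) du.
Step 2. Evaluate the standard form: now -sin(5*u).
Step 3. Substitute back u = y**2: now -sin(5*y**2).
Answer: -sin(5*y**2).


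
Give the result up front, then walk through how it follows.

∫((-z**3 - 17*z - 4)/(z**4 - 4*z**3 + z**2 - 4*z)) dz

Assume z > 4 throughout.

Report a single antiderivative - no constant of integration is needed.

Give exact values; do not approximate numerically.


The answer is log(z) - 2*log(z - 4) + 4*atan(z).
Step 1. Decompose ∫((-z**3 - 17*z - 4)/(z**4 - 4*z**3 + z**2 - 4*z)) dz by partial fractions, (-z**3 - 17*z - 4)/(z**4 - 4*z**3 + z**2 - 4*z) = 4/(z**2 + 1) - 2/(z - 4) + 1/z: now ∫(1/z) dz + ∫(-2/(z - 4)) dz + ∫(4/(z**2 + 1)) dz.
Step 2. Evaluate the standard form [assuming z > 0]: now log(z) + ∫(-2/(z - 4)) dz + ∫(4/(z**2 + 1)) dz.
Step 3. Evaluate the standard form [assuming z > 4]: now log(z) - 2*log(z - 4) + ∫(4/(z**2 + 1)) dz.
Step 4. Evaluate the standard form: now log(z) - 2*log(z - 4) + 4*atan(z).
Answer: log(z) - 2*log(z - 4) + 4*atan(z).


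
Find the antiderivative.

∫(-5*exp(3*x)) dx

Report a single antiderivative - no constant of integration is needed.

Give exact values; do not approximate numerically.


Answer: -5*exp(3*x)/3.


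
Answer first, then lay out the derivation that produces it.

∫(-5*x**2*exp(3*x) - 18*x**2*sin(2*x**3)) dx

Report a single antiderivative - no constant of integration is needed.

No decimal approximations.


The answer is -5*x**2*exp(3*x)/3 + 10*x*exp(3*x)/9 - 10*exp(3*x)/27 + 3*cos(2*x**3).
Step 1. Rewrite: now ∫(-5*x**2*exp(3*x)) dx + ∫(-18*x**2*sin(2*x**3)) dx.
Step 2. Integrate ∫(-5*x**2*exp(3*x)) dx by parts with u = x**2, dv = (-5*exp(3*x)) dx, so v = -5*exp(3*x)/3: now -5*x**2*exp(3*x)/3 + ∫(10*x*exp(3*x)/3) dx + ∫(-18*x**2*sin(2*x**3)) dx.
Step 3. Integrate ∫(10*x*exp(3*x)/3) dx by parts with u = x, dv = (10*exp(3*x)/3) dx, so v = 10*exp(3*x)/9: now -5*x**2*exp(3*x)/3 + 10*x*exp(3*x)/9 + ∫(-18*x**2*sin(2*x**3)) dx + ∫(-10*exp(3*x)/9) dx.
Step 4. Evaluate the standard form: now -5*x**2*exp(3*x)/3 + 10*x*exp(3*x)/9 - 10*exp(3*x)/27 + ∫(-18*x**2*sin(2*x**3)) dx.
Step 5. Substitute u = x**3, turning ∫(-18*x**2*sin(2*x**3)) dx into ∫(-6*sin(2*u)) du: now -5*x**2*exp(3*x)/3 + 10*x*exp(3*x)/9 - 10*exp(3*x)/27 + ∫(-6*sin(2*u)) du.
Step 6. Evaluate the standard form: now -5*x**2*exp(3*x)/3 + 10*x*exp(3*x)/9 - 10*exp(3*x)/27 + 3*cos(2*u).
Step 7. Substitute back u = x**3: now -5*x**2*exp(3*x)/3 + 10*x*exp(3*x)/9 - 10*exp(3*x)/27 + 3*cos(2*x**3).
Answer: -5*x**2*exp(3*x)/3 + 10*x*exp(3*x)/9 - 10*exp(3*x)/27 + 3*cos(2*x**3).


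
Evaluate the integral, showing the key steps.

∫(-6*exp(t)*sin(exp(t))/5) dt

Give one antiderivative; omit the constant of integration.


Step 1. Substitute u = exp(t), turning ∫(-6*exp(t)*sin(exp(t))/5) dt into ∫(-6*sin(u)/5) du: now ∫(-6*sin(u)/5) du.
Step 2. Evaluate the standard form: now 6*cos(u)/5.
Step 3. Substitute back u = exp(t): now 6*cos(exp(t))/5.
Answer: 6*cos(exp(t))/5.


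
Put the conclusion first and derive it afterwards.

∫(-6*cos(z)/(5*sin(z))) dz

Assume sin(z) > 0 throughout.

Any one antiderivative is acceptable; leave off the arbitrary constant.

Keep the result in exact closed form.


The answer is -6*log(sin(z))/5.
Step 1. Substitute u = sin(z), turning ∫(-6*cos(z)/(5*sin(z))) dz into ∫(-6/(5*u)) du: now ∫(-6/(5*u)) du.
Step 2. Evaluate the standard form [assuming u > 0]: now -6*log(u)/5.
Step 3. Substitute back u = sin(z): now -6*log(sin(z))/5.
Answer: -6*log(sin(z))/5.


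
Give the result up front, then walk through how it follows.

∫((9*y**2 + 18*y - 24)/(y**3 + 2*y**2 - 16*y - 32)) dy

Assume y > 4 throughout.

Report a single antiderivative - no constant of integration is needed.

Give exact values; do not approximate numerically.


The answer is 4*log(y - 4) + 2*log(y + 2) + 3*log(y + 4).
Step 1. Decompose ∫((9*y**2 + 18*y - 24)/(y**3 + 2*y**2 - 16*y - 32)) dy by partial fractions, (9*y**2 + 18*y - 24)/(y**3 + 2*y**2 - 16*y - 32) = 3/(y + 4) + 2/(y + 2) + 4/(y - 4): now ∫(4/(y - 4)) dy + ∫(2/(y + 2)) dy + ∫(3/(y + 4)) dy.
Step 2. Evaluate the standard form [assuming y > -4]: now 3*log(y + 4) + ∫(4/(y - 4)) dy + ∫(2/(y + 2)) dy.
Step 3. Evaluate the standard form [assuming y > -2]: now 2*log(y + 2) + 3*log(y + 4) + ∫(4/(y - 4)) dy.
Step 4. Evaluate the standard form [assuming y > 4]: now 4*log(y - 4) + 2*log(y + 2) + 3*log(y + 4).
Answer: 4*log(y - 4) + 2*log(y + 2) + 3*log(y + 4).


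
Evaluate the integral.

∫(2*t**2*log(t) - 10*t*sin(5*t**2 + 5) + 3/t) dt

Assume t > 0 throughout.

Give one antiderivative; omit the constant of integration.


Answer: 2*t**3*log(t)/3 - 2*t**3/9 + 3*log(t) + cos(5*t**2 + 5).


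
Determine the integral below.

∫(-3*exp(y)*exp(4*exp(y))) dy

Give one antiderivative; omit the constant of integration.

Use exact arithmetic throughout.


Answer: -3*exp(4*exp(y))/4.


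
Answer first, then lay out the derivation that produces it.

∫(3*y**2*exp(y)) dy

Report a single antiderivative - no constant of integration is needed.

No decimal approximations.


The answer is 3*y**2*exp(y) - 6*y*exp(y) + 6*exp(y).
Step 1. Integrate ∫(3*y**2*exp(y)) dy by parts with u = y**2, dv = (3*exp(y)) dy, so v = 3*exp(y): now 3*y**2*exp(y) + ∫(-6*y*exp(y)) dy.
Step 2. Integrate ∫(-6*y*exp(y)) dy by parts with u = y, dv = (-6*exp(y)) dy, so v = -6*exp(y): now 3*y**2*exp(y) - 6*y*exp(y) + ∫(6*exp(y)) dy.
Step 3. Evaluate the standard form: now 3*y**2*exp(y) - 6*y*exp(y) + 6*exp(y).
Answer: 3*y**2*exp(y) - 6*y*exp(y) + 6*exp(y).


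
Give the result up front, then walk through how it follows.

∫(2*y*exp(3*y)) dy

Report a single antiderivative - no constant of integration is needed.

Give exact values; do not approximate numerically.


The answer is 2*y*exp(3*y)/3 - 2*exp(3*y)/9.
Step 1. Integrate ∫(2*y*exp(3*y)) dy by parts with u = y, dv = (2*exp(3*y)) dy, so v = 2*exp(3*y)/3: now 2*y*exp(3*y)/3 + ∫(-2*exp(3*y)/3) dy.
Step 2. Evaluate the standard form: now 2*y*exp(3*y)/3 - 2*exp(3*y)/9.
Answer: 2*y*exp(3*y)/3 - 2*exp(3*y)/9.


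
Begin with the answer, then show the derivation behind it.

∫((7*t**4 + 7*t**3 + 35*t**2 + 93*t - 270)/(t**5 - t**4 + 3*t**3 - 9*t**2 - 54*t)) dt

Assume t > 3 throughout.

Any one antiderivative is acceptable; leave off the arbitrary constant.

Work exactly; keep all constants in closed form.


The answer is 5*log(t) + 4*log(t - 3) - 2*log(t + 2) - 2*atan(t/3)/3.
Step 1. Decompose ∫((7*t**4 + 7*t**3 + 35*t**2 + 93*t - 270)/(t**5 - t**4 + 3*t**3 - 9*t**2 - 54*t)) dt by partial fractions, (7*t**4 + 7*t**3 + 35*t**2 + 93*t - 270)/(t**5 - t**4 + 3*t**3 - 9*t**2 - 54*t) = -2/(t**2 + 9) - 2/(t + 2) + 4/(t - 3) + 5/t: now ∫(5/t) dt + ∫(4/(t - 3)) dt + ∫(-2/(t + 2)) dt + ∫(-2/(t**2 + 9)) dt.
Step 2. Evaluate the standard form [assuming t > -2]: now -2*log(t + 2) + ∫(5/t) dt + ∫(4/(t - 3)) dt + ∫(-2/(t**2 + 9)) dt.
Step 3. Evaluate the standard form [assuming t > 0]: now 5*log(t) - 2*log(t + 2) + ∫(4/(t - 3)) dt + ∫(-2/(t**2 + 9)) dt.
Step 4. Evaluate the standard form [assuming t > 3]: now 5*log(t) + 4*log(t - 3) - 2*log(t + 2) + ∫(-2/(t**2 + 9)) dt.
Step 5. Evaluate the standard form: now 5*log(t) + 4*log(t - 3) - 2*log(t + 2) - 2*atan(t/3)/3.
Answer: 5*log(t) + 4*log(t - 3) - 2*log(t + 2) - 2*atan(t/3)/3.


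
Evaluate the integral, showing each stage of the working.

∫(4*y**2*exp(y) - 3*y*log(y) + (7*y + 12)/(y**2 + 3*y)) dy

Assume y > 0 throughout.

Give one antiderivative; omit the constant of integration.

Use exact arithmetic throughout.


Step 1. Rewrite: now ∫(-3*y*log(y)) dy + ∫(4*y**2*exp(y)) dy + ∫((7*y + 12)/(y**2 + 3*y)) dy.
Step 2. Decompose ∫((7*y + 12)/(y**2 + 3*y)) dy by partial fractions, (7*y + 12)/(y**2 + 3*y) = 3/(y + 3) + 4/y: now ∫(4/y) dy + ∫(-3*y*log(y)) dy + ∫(4*y**2*exp(y)) dy + ∫(3/(y + 3)) dy.
Step 3. Evaluate the standard form [assuming y > -3]: now 3*log(y + 3) + ∫(4/y) dy + ∫(-3*y*log(y)) dy + ∫(4*y**2*exp(y)) dy.
Step 4. Evaluate the standard form [assuming y > 0]: now 4*log(y) + 3*log(y + 3) + ∫(-3*y*log(y)) dy + ∫(4*y**2*exp(y)) dy.
Step 5. Integrate ∫(-3*y*log(y)) dy by parts with u = log(y), dv = (-3*y) dy, so v = -3*y**2/2 [assuming y > 0]: now -3*y**2*log(y)/2 + 4*log(y) + 3*log(y + 3) + ∫(3*y/2) dy + ∫(4*y**2*exp(y)) dy.
Step 6. Evaluate the standard form: now -3*y**2*log(y)/2 + 3*y**2/4 + 4*log(y) + 3*log(y + 3) + ∫(4*y**2*exp(y)) dy.
Step 7. Integrate ∫(4*y**2*exp(y)) dy by parts with u = y**2, dv = (4*exp(y)) dy, so v = 4*exp(y): now 4*y**2*exp(y) - 3*y**2*log(y)/2 + 3*y**2/4 + 4*log(y) + 3*log(y + 3) + ∫(-8*y*exp(y)) dy.
Step 8. Integrate ∫(-8*y*exp(y)) dy by parts with u = y, dv = (-8*exp(y)) dy, so v = -8*exp(y): now 4*y**2*exp(y) - 3*y**2*log(y)/2 + 3*y**2/4 - 8*y*exp(y) + 4*log(y) + 3*log(y + 3) + ∫(8*exp(y)) dy.
Step 9. Evaluate the standard form: now 4*y**2*exp(y) - 3*y**2*log(y)/2 + 3*y**2/4 - 8*y*exp(y) + 8*exp(y) + 4*log(y) + 3*log(y + 3).
Answer: 4*y**2*exp(y) - 3*y**2*log(y)/2 + 3*y**2/4 - 8*y*exp(y) + 8*exp(y) + 4*log(y) + 3*log(y + 3).


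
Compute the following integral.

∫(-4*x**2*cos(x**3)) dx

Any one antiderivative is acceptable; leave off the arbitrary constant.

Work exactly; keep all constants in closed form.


Answer: -4*sin(x**3)/3.


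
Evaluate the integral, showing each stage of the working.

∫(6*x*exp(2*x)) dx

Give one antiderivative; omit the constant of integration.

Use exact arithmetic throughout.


Step 1. Integrate ∫(6*x*exp(2*x)) dx by parts with u = x, dv = (6*exp(2*x)) dx, so v = 3*exp(2*x): now 3*x*exp(2*x) + ∫(-3*exp(2*x)) dx.
Step 2. Evaluate the standard form: now 3*x*exp(2*x) - 3*exp(2*x)/2.
Answer: 3*x*exp(2*x) - 3*exp(2*x)/2.


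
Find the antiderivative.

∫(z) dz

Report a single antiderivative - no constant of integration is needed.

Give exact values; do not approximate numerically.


Answer: z**2/2.


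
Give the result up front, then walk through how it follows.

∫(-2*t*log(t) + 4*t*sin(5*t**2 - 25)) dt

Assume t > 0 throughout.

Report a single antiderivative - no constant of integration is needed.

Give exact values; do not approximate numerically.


The answer is -t**2*log(t) + t**2/2 - 2*cos(5*t**2 - 25)/5.
Step 1. Rewrite: now ∫(-2*t*log(t)) dt + ∫(4*t*sin(5*t**2 - 25)) dt.
Step 2. Substitute u = t**2 - 5, turning ∫(4*t*sin(5*t**2 - 25)) dt into ∫(2*sin(5*u)) du: now ∫(-2*t*log(t)) dt + ∫(2*sin(5*u)) du.
Step 3. Evaluate the standard form: now -2*cos(5*u)/5 + ∫(-2*t*log(t)) dt.
Step 4. Substitute back u = t**2 - 5: now -2*cos(5*t**2 - 25)/5 + ∫(-2*t*log(t)) dt.
Step 5. Integrate ∫(-2*t*log(t)) dt by parts with u = log(t), dv = (-2*t) dt, so v = -t**2 [assuming t > 0]: now -t**2*log(t) - 2*cos(5*t**2 - 25)/5 + ∫(t) dt.
Step 6. Evaluate the standard form: now -t**2*log(t) + t**2/2 - 2*cos(5*t**2 - 25)/5.
Answer: -t**2*log(t) + t**2/2 - 2*cos(5*t**2 - 25)/5.


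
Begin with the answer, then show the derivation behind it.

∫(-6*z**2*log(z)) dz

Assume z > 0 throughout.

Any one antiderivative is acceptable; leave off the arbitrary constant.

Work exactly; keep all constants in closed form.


The answer is -2*z**3*log(z) + 2*z**3/3.
Step 1. Integrate ∫(-6*z**2*log(z)) dz by parts with u = log(z), dv = (-6*z**2) dz, so v = -2*z**3 [assuming z > 0]: now -2*z**3*log(z) + ∫(2*z**2) dz.
Step 2. Evaluate the standard form: now -2*z**3*log(z) + 2*z**3/3.
Answer: -2*z**3*log(z) + 2*z**3/3.


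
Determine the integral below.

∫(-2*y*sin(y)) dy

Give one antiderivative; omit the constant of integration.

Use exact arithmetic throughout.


Answer: 2*y*cos(y) - 2*sin(y).


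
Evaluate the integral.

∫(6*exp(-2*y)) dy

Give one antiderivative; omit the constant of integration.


Answer: -3*exp(-2*y).


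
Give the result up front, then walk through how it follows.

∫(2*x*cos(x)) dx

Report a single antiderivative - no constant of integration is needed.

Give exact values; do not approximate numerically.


The answer is 2*x*sin(x) + 2*cos(x).
Step 1. Integrate ∫(2*x*cos(x)) dx by parts with u = x, dv = (2*cos(x)) dx, so v = 2*sin(x): now 2*x*sin(x) + ∫(-2*sin(x)) dx.
Step 2. Evaluate the standard form: now 2*x*sin(x) + 2*cos(x).
Answer: 2*x*sin(x) + 2*cos(x).


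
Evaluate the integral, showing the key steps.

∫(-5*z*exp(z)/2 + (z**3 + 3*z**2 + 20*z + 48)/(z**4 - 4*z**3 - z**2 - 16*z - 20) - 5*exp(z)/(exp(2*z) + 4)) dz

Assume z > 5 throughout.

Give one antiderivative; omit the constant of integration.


Step 1. Rewrite: now ∫(-5*z*exp(z)/2) dz + ∫(-5*exp(z)/(exp(2*z) + 4)) dz + ∫((z**3 + 3*z**2 + 20*z + 48)/(z**4 - 4*z**3 - z**2 - 16*z - 20)) dz.
Step 2. Substitute u = exp(z), turning ∫(-5*exp(z)/(exp(2*z) + 4)) dz into ∫(-5/(u**2 + 4)) du: now ∫(-5*z*exp(z)/2) dz + ∫((z**3 + 3*z**2 + 20*z + 48)/(z**4 - 4*z**3 - z**2 - 16*z - 20)) dz + ∫(-5/(u**2 + 4)) du.
Step 3. Evaluate the standard form: now -5*atan(u/2)/2 + ∫(-5*z*exp(z)/2) dz + ∫((z**3 + 3*z**2 + 20*z + 48)/(z**4 - 4*z**3 - z**2 - 16*z - 20)) dz.
Step 4. Substitute back u = exp(z): now -5*atan(exp(z)/2)/2 + ∫(-5*z*exp(z)/2) dz + ∫((z**3 + 3*z**2 + 20*z + 48)/(z**4 - 4*z**3 - z**2 - 16*z - 20)) dz.
Step 5. Integrate ∫(-5*z*exp(z)/2) dz by parts with u = z, dv = (-5*exp(z)/2) dz, so v = -5*exp(z)/2: now -5*z*exp(z)/2 - 5*atan(exp(z)/2)/2 + ∫((z**3 + 3*z**2 + 20*z + 48)/(z**4 - 4*z**3 - z**2 - 16*z - 20)) dz + ∫(5*exp(z)/2) dz.
Step 6. Evaluate the standard form: now -5*z*exp(z)/2 + 5*exp(z)/2 - 5*atan(exp(z)/2)/2 + ∫((z**3 + 3*z**2 + 20*z + 48)/(z**4 - 4*z**3 - z**2 - 16*z - 20)) dz.
Step 7. Decompose ∫((z**3 + 3*z**2 + 20*z + 48)/(z**4 - 4*z**3 - z**2 - 16*z - 20)) dz by partial fractions, (z**3 + 3*z**2 + 20*z + 48)/(z**4 - 4*z**3 - z**2 - 16*z - 20) = -4/(z**2 + 4) - 1/(z + 1) + 2/(z - 5): now -5*z*exp(z)/2 + 5*exp(z)/2 - 5*atan(exp(z)/2)/2 + ∫(2/(z - 5)) dz + ∫(-1/(z + 1)) dz + ∫(-4/(z**2 + 4)) dz.
Step 8. Evaluate the standard form [assuming z > 5]: now -5*z*exp(z)/2 + 5*exp(z)/2 + 2*log(z - 5) - 5*atan(exp(z)/2)/2 + ∫(-1/(z + 1)) dz + ∫(-4/(z**2 + 4)) dz.
Step 9. Evaluate the standard form [assuming z > -1]: now -5*z*exp(z)/2 + 5*exp(z)/2 + 2*log(z - 5) - log(z + 1) - 5*atan(exp(z)/2)/2 + ∫(-4/(z**2 + 4)) dz.
Step 10. Evaluate the standard form: now -5*z*exp(z)/2 + 5*exp(z)/2 + 2*log(z - 5) - log(z + 1) - 2*atan(z/2) - 5*atan(exp(z)/2)/2.
Answer: -5*z*exp(z)/2 + 5*exp(z)/2 + 2*log(z - 5) - log(z + 1) - 2*atan(z/2) - 5*atan(exp(z)/2)/2.


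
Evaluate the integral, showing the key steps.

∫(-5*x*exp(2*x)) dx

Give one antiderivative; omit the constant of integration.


Step 1. Integrate ∫(-5*x*exp(2*x)) dx by parts with u = x, dv = (-5*exp(2*x)) dx, so v = -5*exp(2*x)/2: now -5*x*exp(2*x)/2 + ∫(5*exp(2*x)/2) dx.
Step 2. Evaluate the standard form: now -5*x*exp(2*x)/2 + 5*exp(2*x)/4.
Answer: -5*x*exp(2*x)/2 + 5*exp(2*x)/4.


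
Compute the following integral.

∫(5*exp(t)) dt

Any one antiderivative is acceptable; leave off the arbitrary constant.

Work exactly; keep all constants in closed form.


Answer: 5*exp(t).


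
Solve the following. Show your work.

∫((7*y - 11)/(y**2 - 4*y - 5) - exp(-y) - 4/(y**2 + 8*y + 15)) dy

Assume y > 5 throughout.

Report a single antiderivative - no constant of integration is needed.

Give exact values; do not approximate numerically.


Step 1. Rewrite: now ∫((7*y - 11)/(y**2 - 4*y - 5)) dy + ∫(-4/(y**2 + 8*y + 15)) dy + ∫(-exp(-y)) dy.
Step 2. Decompose ∫((7*y - 11)/(y**2 - 4*y - 5)) dy by partial fractions, (7*y - 11)/(y**2 - 4*y - 5) = 3/(y + 1) + 4/(y - 5): now ∫(4/(y - 5)) dy + ∫(3/(y + 1)) dy + ∫(-4/(y**2 + 8*y + 15)) dy + ∫(-exp(-y)) dy.
Step 3. Evaluate the standard form [assuming y > 5]: now 4*log(y - 5) + ∫(3/(y + 1)) dy + ∫(-4/(y**2 + 8*y + 15)) dy + ∫(-exp(-y)) dy.
Step 4. Evaluate the standard form [assuming y > -1]: now 4*log(y - 5) + 3*log(y + 1) + ∫(-4/(y**2 + 8*y + 15)) dy + ∫(-exp(-y)) dy.
Step 5. Decompose ∫(-4/(y**2 + 8*y + 15)) dy by partial fractions, -4/(y**2 + 8*y + 15) = 2/(y + 5) - 2/(y + 3): now 4*log(y - 5) + 3*log(y + 1) + ∫(-2/(y + 3)) dy + ∫(2/(y + 5)) dy + ∫(-exp(-y)) dy.
Step 6. Evaluate the standard form [assuming y > -5]: now 4*log(y - 5) + 3*log(y + 1) + 2*log(y + 5) + ∫(-2/(y + 3)) dy + ∫(-exp(-y)) dy.
Step 7. Evaluate the standard form [assuming y > -3]: now 4*log(y - 5) + 3*log(y + 1) - 2*log(y + 3) + 2*log(y + 5) + ∫(-exp(-y)) dy.
Step 8. Evaluate the standard form: now 4*log(y - 5) + 3*log(y + 1) - 2*log(y + 3) + 2*log(y + 5) + exp(-y).
Answer: 4*log(y - 5) + 3*log(y + 1) - 2*log(y + 3) + 2*log(y + 5) + exp(-y).


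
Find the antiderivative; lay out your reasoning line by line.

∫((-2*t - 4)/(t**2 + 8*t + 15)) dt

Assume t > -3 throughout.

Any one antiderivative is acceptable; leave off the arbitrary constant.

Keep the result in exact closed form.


Step 1. Decompose ∫((-2*t - 4)/(t**2 + 8*t + 15)) dt by partial fractions, (-2*t - 4)/(t**2 + 8*t + 15) = -3/(t + 5) + 1/(t + 3): now ∫(1/(t + 3)) dt + ∫(-3/(t + 5)) dt.
Step 2. Evaluate the standard form [assuming t > -5]: now -3*log(t + 5) + ∫(1/(t + 3)) dt.
Step 3. Evaluate the standard form [assuming t > -3]: now log(t + 3) - 3*log(t + 5).
Answer: log(t + 3) - 3*log(t + 5).


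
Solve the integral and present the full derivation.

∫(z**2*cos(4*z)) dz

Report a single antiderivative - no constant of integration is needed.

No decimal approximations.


Step 1. Integrate ∫(z**2*cos(4*z)) dz by parts with u = z**2, dv = (cos(4*z)) dz, so v = sin(4*z)/4: now z**2*sin(4*z)/4 + ∫(-z*sin(4*z)/2) dz.
Step 2. Integrate ∫(-z*sin(4*z)/2) dz by parts with u = z, dv = (-sin(4*z)/2) dz, so v = cos(4*z)/8: now z**2*sin(4*z)/4 + z*cos(4*z)/8 + ∫(-cos(4*z)/8) dz.
Step 3. Evaluate the standard form: now z**2*sin(4*z)/4 + z*cos(4*z)/8 - sin(4*z)/32.
Answer: z**2*sin(4*z)/4 + z*cos(4*z)/8 - sin(4*z)/32.


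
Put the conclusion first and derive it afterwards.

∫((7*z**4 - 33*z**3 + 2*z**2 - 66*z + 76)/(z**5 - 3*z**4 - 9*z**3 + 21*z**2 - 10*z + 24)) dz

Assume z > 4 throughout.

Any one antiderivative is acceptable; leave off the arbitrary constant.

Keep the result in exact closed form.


The answer is -2*log(z - 4) + 4*log(z - 2) + 5*log(z + 3) + 3*atan(z).
Step 1. Decompose ∫((7*z**4 - 33*z**3 + 2*z**2 - 66*z + 76)/(z**5 - 3*z**4 - 9*z**3 + 21*z**2 - 10*z + 24)) dz by partial fractions, (7*z**4 - 33*z**3 + 2*z**2 - 66*z + 76)/(z**5 - 3*z**4 - 9*z**3 + 21*z**2 - 10*z + 24) = 3/(z**2 + 1) + 5/(z + 3) + 4/(z - 2) - 2/(z - 4): now ∫(-2/(z - 4)) dz + ∫(4/(z - 2)) dz + ∫(5/(z + 3)) dz + ∫(3/(z**2 + 1)) dz.
Step 2. Evaluate the standard form [assuming z > 4]: now -2*log(z - 4) + ∫(4/(z - 2)) dz + ∫(5/(z + 3)) dz + ∫(3/(z**2 + 1)) dz.
Step 3. Evaluate the standard form [assuming z > -3]: now -2*log(z - 4) + 5*log(z + 3) + ∫(4/(z - 2)) dz + ∫(3/(z**2 + 1)) dz.
Step 4. Evaluate the standard form [assuming z > 2]: now -2*log(z - 4) + 4*log(z - 2) + 5*log(z + 3) + ∫(3/(z**2 + 1)) dz.
Step 5. Evaluate the standard form: now -2*log(z - 4) + 4*log(z - 2) + 5*log(z + 3) + 3*atan(z).
Answer: -2*log(z - 4) + 4*log(z - 2) + 5*log(z + 3) + 3*atan(z).


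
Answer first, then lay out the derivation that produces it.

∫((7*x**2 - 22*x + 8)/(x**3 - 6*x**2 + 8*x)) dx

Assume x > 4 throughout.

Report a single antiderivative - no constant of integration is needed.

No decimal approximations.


The answer is log(x) + 4*log(x - 4) + 2*log(x - 2).
Step 1. Decompose ∫((7*x**2 - 22*x + 8)/(x**3 - 6*x**2 + 8*x)) dx by partial fractions, (7*x**2 - 22*x + 8)/(x**3 - 6*x**2 + 8*x) = 2/(x - 2) + 4/(x - 4) + 1/x: now ∫(1/x) dx + ∫(4/(x - 4)) dx + ∫(2/(x - 2)) dx.
Step 2. Evaluate the standard form [assuming x > 4]: now 4*log(x - 4) + ∫(1/x) dx + ∫(2/(x - 2)) dx.
Step 3. Evaluate the standard form [assuming x > 0]: now log(x) + 4*log(x - 4) + ∫(2/(x - 2)) dx.
Step 4. Evaluate the standard form [assuming x > 2]: now log(x) + 4*log(x - 4) + 2*log(x - 2).
Answer: log(x) + 4*log(x - 4) + 2*log(x - 2).


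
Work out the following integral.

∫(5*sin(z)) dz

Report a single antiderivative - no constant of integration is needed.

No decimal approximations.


Answer: -5*cos(z).


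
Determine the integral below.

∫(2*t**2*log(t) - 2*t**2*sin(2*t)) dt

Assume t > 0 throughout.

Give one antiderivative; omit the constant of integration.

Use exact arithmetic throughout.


Answer: 2*t**3*log(t)/3 - 2*t**3/9 + t**2*cos(2*t) - t*sin(2*t) - cos(2*t)/2.


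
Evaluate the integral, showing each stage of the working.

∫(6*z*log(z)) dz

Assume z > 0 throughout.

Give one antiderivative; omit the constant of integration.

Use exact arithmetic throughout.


Step 1. Integrate ∫(6*z*log(z)) dz by parts with u = log(z), dv = (6*z) dz, so v = 3*z**2 [assuming z > 0]: now 3*z**2*log(z) + ∫(-3*z) dz.
Step 2. Evaluate the standard form: now 3*z**2*log(z) - 3*z**2/2.
Answer: 3*z**2*log(z) - 3*z**2/2.


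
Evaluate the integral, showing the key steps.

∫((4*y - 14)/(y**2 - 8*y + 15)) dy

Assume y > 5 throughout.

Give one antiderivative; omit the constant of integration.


Step 1. Decompose ∫((4*y - 14)/(y**2 - 8*y + 15)) dy by partial fractions, (4*y - 14)/(y**2 - 8*y + 15) = 1/(y - 3) + 3/(y - 5): now ∫(3/(y - 5)) dy + ∫(1/(y - 3)) dy.
Step 2. Evaluate the standard form [assuming y > 5]: now 3*log(y - 5) + ∫(1/(y - 3)) dy.
Step 3. Evaluate the standard form [assuming y > 3]: now 3*log(y - 5) + log(y - 3).
Answer: 3*log(y - 5) + log(y - 3).


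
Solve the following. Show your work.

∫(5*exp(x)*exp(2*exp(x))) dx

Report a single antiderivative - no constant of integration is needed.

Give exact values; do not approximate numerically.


Step 1. Substitute u = exp(x), turning ∫(5*exp(x)*exp(2*exp(x))) dx into ∫(5*exp(2*u)) du: now ∫(5*exp(2*u)) du.
Step 2. Evaluate the standard form: now 5*exp(2*u)/2.
Step 3. Substitute back u = exp(x): now 5*exp(2*exp(x))/2.
Answer: 5*exp(2*exp(x))/2.


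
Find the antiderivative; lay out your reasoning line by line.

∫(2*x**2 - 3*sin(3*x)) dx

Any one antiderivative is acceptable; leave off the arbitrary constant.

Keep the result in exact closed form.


Step 1. Rewrite: now ∫(2*x**2) dx + ∫(-3*sin(3*x)) dx.
Step 2. Evaluate the standard form: now cos(3*x) + ∫(2*x**2) dx.
Step 3. Evaluate the standard form: now 2*x**3/3 + cos(3*x).
Answer: 2*x**3/3 + cos(3*x).
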